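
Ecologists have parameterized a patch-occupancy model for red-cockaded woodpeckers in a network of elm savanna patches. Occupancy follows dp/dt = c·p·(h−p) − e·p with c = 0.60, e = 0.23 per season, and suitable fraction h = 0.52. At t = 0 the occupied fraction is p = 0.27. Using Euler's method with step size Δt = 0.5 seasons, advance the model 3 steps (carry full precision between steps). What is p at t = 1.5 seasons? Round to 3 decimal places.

0.241

Update rule: p ← p + [c·p·(h−p) − e·p]·Δt with Δt = 0.5.
  1  |  dp/dt·Δt = -0.010800  |  p_1 = 0.259200
  2  |  dp/dt·Δt = -0.009528  |  p_2 = 0.249672
  3  |  dp/dt·Δt = -0.008464  |  p_3 = 0.241208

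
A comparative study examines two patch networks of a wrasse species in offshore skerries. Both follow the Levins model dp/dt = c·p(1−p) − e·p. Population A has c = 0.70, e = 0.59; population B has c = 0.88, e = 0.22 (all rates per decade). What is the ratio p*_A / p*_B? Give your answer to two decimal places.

A: p*_A = 1 − 0.59/0.70 = 0.1571.
B: p*_B = 1 − 0.22/0.88 = 0.7500.
p*_A / p*_B = 0.1571/0.7500 = 0.2095.

0.21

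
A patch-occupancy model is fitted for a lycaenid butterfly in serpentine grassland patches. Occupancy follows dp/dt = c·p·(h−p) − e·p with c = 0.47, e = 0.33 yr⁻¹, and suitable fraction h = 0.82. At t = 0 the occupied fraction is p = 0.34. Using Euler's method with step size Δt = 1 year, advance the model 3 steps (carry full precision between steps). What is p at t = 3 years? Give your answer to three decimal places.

0.257

Update rule: p ← p + [c·p·(h−p) − e·p]·Δt with Δt = 1.
  1  |  dp/dt·Δt = -0.035496  |  p_1 = 0.304504
  2  |  dp/dt·Δt = -0.026710  |  p_2 = 0.277794
  3  |  dp/dt·Δt = -0.020880  |  p_3 = 0.256914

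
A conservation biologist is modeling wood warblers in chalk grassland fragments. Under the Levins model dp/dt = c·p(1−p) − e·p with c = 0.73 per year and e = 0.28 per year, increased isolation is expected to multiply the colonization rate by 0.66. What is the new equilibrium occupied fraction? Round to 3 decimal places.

Before: p* = 1 − 0.28/0.73 = 0.6164.
After the change, c = 0.4818, e = 0.28, so p* = 1 − 0.28/0.4818 = 0.4188.

0.419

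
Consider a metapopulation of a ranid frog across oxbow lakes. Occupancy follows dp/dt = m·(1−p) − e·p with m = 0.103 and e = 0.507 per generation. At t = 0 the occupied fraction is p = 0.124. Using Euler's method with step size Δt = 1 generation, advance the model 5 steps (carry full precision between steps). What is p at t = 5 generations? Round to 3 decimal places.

0.168

Update rule: p ← p + [m·(1−p) − e·p]·Δt with Δt = 1.
  1  |  dp/dt·Δt = +0.027360  |  p_1 = 0.151360
  2  |  dp/dt·Δt = +0.010670  |  p_2 = 0.162030
  3  |  dp/dt·Δt = +0.004161  |  p_3 = 0.166192
  4  |  dp/dt·Δt = +0.001623  |  p_4 = 0.167815
  5  |  dp/dt·Δt = +0.000633  |  p_5 = 0.168448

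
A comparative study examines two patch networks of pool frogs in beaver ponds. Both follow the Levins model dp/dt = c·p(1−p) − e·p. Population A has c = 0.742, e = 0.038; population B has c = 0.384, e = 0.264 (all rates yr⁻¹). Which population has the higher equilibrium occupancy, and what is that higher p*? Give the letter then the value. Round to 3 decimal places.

A, 0.949

A: p*_A = 1 − 0.038/0.742 = 0.9488.
B: p*_B = 1 − 0.264/0.384 = 0.3125.
A is higher at 0.9488.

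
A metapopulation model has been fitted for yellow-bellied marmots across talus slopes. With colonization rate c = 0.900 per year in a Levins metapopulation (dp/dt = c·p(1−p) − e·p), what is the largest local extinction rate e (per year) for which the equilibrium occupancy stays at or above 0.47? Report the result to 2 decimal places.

1 − e/c ≥ 0.47 ⇒ e ≤ c(1 − 0.47) = 0.900 × 0.5300.
e_max = 0.4770.

0.48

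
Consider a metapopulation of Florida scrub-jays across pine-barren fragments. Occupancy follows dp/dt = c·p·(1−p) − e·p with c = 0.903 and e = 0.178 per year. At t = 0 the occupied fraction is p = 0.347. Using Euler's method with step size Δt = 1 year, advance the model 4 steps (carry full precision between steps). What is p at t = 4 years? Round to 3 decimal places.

Update rule: p ← p + [c·p·(1−p) − e·p]·Δt with Δt = 1.
t = 1: p = 0.34700 + (+0.14285) = 0.48985
t = 2: p = 0.48985 + (+0.13846) = 0.62831
t = 3: p = 0.62831 + (+0.09904) = 0.72735
t = 4: p = 0.72735 + (+0.04960) = 0.77696

0.777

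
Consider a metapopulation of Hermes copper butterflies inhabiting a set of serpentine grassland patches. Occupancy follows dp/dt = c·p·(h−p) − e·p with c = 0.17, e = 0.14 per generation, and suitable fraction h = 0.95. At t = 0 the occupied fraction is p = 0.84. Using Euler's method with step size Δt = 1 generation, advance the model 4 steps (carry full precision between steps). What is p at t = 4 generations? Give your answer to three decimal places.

Update rule: p ← p + [c·p·(h−p) − e·p]·Δt with Δt = 1.
  1  |  dp/dt·Δt = -0.101892  |  p_1 = 0.738108
  2  |  dp/dt·Δt = -0.076747  |  p_2 = 0.661361
  3  |  dp/dt·Δt = -0.060138  |  p_3 = 0.601222
  4  |  dp/dt·Δt = -0.048523  |  p_4 = 0.552699

0.553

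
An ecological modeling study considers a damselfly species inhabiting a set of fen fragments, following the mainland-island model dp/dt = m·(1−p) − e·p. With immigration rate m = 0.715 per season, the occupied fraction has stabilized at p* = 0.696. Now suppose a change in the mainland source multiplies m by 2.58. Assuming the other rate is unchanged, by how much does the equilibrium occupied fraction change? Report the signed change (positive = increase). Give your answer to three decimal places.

Balance m(1−p*) = e·p* gives e = m(1−p*)/p* = 0.715×0.30400/0.69600 = 0.31230.
New p* = m/(m+e) = 1.84470/(1.84470+0.31230) = 0.85522.
Δp* = 0.85522 − 0.69600 = +0.15922.

0.159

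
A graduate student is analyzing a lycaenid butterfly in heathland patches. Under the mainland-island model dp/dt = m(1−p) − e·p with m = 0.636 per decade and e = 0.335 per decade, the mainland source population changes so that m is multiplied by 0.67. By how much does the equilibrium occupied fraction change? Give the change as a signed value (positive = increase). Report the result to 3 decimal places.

-0.095

Before: p* = 0.636/(0.636+0.335) = 0.6550.
After: m = 0.42612, e = 0.335; p* = 0.42612/0.7611 = 0.5599.
Δp* = 0.5599 − 0.6550 = -0.0951.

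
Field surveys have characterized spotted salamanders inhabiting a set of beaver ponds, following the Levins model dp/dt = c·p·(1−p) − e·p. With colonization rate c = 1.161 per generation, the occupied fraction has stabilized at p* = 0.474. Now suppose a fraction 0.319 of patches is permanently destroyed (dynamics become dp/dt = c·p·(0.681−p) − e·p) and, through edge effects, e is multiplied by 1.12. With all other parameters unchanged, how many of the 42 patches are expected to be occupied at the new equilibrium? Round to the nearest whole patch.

Balance c(1−p*) = e gives e = 1.161×(1 − 0.47400) = 0.61069.
New p* = 0.681 − e/c = 0.681 − 0.68397/1.16100 = 0.09188.
Expected occupied = 42 × 0.09188 = 3.86 ≈ 4.

4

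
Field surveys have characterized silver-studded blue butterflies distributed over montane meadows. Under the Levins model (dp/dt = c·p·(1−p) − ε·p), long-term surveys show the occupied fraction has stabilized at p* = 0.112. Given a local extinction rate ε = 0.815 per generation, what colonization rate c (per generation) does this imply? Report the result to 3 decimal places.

0.918

At equilibrium c(1−p*) = ε, so c = ε/(1−p*).
c = 0.815/(1 − 0.112) = 0.815/0.8880 = 0.9178.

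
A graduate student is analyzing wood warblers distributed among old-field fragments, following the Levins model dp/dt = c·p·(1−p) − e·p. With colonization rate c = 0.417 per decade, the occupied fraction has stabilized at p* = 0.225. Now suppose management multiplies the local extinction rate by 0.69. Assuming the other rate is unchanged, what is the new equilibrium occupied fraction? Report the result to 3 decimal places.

0.465

Balance c(1−p*) = e gives e = 0.417×(1 − 0.22500) = 0.32317.
New p* = 1 − e/c = 1 − 0.22299/0.41700 = 0.46525.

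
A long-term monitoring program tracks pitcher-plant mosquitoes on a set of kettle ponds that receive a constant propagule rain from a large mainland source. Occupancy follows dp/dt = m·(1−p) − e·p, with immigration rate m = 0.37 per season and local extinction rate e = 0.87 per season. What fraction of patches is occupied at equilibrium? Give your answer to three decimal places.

Setting dp/dt = 0: m − m·p* = e·p*, so m = (m+e)·p*.
p* = m/(m+e) = 0.37/(0.37+0.87) = 0.37/1.2400 = 0.2984.

0.298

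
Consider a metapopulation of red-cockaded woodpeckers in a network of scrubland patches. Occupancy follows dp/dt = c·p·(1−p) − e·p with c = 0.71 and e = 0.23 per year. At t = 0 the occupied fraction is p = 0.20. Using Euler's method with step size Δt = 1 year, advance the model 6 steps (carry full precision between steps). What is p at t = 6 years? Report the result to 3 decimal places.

0.609

Update rule: p ← p + [c·p·(1−p) − e·p]·Δt with Δt = 1.
  1  |  dp/dt·Δt = +0.067600  |  p_1 = 0.267600
  2  |  dp/dt·Δt = +0.077605  |  p_2 = 0.345205
  3  |  dp/dt·Δt = +0.081090  |  p_3 = 0.426295
  4  |  dp/dt·Δt = +0.075595  |  p_4 = 0.501890
  5  |  dp/dt·Δt = +0.062063  |  p_5 = 0.563953
  6  |  dp/dt·Δt = +0.044887  |  p_6 = 0.608840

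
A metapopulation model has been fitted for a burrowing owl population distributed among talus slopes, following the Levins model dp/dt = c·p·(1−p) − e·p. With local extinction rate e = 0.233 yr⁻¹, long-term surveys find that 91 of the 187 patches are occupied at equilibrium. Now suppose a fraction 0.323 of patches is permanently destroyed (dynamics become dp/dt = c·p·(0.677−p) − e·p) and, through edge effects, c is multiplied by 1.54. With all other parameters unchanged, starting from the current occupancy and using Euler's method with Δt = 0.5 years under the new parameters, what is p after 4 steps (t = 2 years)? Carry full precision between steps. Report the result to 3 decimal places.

0.415

Observed p* = 91/187 = 0.48663.
Balance c(1−p*) = e gives c = e/(1 − 0.48663) = 0.233/0.51337 = 0.45386.
Starting from p₀ = 0.48663; update p ← p + (dp/dt)·Δt with the new parameters.
p: 0.48663 → 0.46231  (Δp = -0.02432)
p: 0.46231 → 0.44314  (Δp = -0.01917)
p: 0.44314 → 0.42773  (Δp = -0.01541)
p: 0.42773 → 0.41516  (Δp = -0.01257)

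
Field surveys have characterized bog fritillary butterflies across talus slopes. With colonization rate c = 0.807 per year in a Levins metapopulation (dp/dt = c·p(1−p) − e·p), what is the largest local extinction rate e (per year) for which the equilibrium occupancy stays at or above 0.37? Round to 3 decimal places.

0.508

1 − e/c ≥ 0.37 ⇒ e ≤ c(1 − 0.37) = 0.807 × 0.6300.
e_max = 0.5084.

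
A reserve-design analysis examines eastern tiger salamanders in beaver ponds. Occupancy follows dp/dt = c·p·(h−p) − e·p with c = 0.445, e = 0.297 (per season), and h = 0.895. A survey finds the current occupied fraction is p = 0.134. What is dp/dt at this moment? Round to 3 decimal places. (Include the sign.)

Colonization term: c·p·(h−p) = 0.445×0.134×0.7610 = 0.04538.
Extinction term: e·p = 0.03980.
dp/dt = 0.04538 − 0.03980 = 0.00558.

0.006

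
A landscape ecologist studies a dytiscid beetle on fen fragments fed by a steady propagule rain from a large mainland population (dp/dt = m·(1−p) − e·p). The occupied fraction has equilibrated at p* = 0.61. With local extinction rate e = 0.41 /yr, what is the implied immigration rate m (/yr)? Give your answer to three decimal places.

At equilibrium m(1−p*) = e·p*, so m = e·p*/(1−p*).
m = 0.41 × 0.61 / 0.3900 = 0.2501/0.3900 = 0.6413.

0.641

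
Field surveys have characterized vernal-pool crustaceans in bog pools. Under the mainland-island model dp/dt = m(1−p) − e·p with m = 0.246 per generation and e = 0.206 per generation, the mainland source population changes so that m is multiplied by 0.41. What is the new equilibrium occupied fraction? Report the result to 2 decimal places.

Before: p* = 0.246/(0.246+0.206) = 0.5442.
After: m = 0.10086, e = 0.206; p* = 0.10086/0.3069 = 0.3287.

0.33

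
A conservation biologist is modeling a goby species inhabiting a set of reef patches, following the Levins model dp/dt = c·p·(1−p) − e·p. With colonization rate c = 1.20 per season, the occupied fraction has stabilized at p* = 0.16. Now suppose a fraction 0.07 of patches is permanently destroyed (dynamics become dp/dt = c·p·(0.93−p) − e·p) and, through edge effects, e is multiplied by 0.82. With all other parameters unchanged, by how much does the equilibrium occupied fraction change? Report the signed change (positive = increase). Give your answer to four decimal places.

Balance c(1−p*) = e gives e = 1.20×(1 − 0.16000) = 1.00800.
New p* = 0.93 − e/c = 0.93 − 0.82656/1.20000 = 0.24120.
Δp* = 0.24120 − 0.16000 = +0.08120.

0.0812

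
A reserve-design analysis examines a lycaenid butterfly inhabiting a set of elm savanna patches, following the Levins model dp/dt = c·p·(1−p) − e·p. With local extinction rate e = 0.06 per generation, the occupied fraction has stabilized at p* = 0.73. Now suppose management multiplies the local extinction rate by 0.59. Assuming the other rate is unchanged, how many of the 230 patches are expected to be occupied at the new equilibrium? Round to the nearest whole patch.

193

Balance c(1−p*) = e gives c = e/(1 − 0.73000) = 0.06/0.27000 = 0.22222.
New p* = 1 − e/c = 1 − 0.03540/0.22222 = 0.84070.
Expected occupied = 230 × 0.84070 = 193.36 ≈ 193.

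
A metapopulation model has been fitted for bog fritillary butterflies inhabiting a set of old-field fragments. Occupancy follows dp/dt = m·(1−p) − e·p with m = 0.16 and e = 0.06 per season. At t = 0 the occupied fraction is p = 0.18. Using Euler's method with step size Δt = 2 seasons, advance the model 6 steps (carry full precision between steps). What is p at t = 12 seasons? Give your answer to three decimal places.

0.710

Update rule: p ← p + [m·(1−p) − e·p]·Δt with Δt = 2.
t = 2: p = 0.18000 + (+0.24080) = 0.42080
t = 4: p = 0.42080 + (+0.13485) = 0.55565
t = 6: p = 0.55565 + (+0.07551) = 0.63116
t = 8: p = 0.63116 + (+0.04229) = 0.67345
t = 10: p = 0.67345 + (+0.02368) = 0.69713
t = 12: p = 0.69713 + (+0.01326) = 0.71039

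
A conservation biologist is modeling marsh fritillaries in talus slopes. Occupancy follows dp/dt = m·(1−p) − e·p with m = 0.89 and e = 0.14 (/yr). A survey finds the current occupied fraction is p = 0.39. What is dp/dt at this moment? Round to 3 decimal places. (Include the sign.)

Colonization term: m·(1−p) = 0.89×0.6100 = 0.54290.
Extinction term: e·p = 0.05460.
dp/dt = 0.54290 − 0.05460 = 0.48830.

0.488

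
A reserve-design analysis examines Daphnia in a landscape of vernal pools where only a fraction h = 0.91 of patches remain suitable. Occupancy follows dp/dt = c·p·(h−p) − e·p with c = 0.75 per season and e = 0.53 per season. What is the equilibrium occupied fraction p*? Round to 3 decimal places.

Setting dp/dt = 0 and dividing by p* gives c·(h−p*) = e.
So p* = h − e/c = 0.91 − 0.53/0.75 = 0.91 − 0.7067 = 0.2033.

0.203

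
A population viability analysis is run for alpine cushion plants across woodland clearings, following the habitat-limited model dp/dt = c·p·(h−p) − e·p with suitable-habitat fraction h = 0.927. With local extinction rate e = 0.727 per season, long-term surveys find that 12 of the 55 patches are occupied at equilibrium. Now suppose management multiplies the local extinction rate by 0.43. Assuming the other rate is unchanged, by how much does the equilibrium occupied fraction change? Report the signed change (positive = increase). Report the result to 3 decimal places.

0.404

Observed p* = 12/55 = 0.21818.
Balance c(h−p*) = e gives c = e/(0.927 − 0.21818) = 0.727/0.70882 = 1.02565.
New p* = 0.927 − e/c = 0.927 − 0.31261/1.02565 = 0.62221.
Δp* = 0.62221 − 0.21818 = +0.40403.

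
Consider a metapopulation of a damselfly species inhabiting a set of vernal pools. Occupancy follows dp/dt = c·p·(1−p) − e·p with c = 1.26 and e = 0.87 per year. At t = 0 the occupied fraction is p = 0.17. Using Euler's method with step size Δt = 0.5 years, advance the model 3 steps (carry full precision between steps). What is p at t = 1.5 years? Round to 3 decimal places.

0.213

Update rule: p ← p + [c·p·(1−p) − e·p]·Δt with Δt = 0.5.
t = 0.5: p = 0.17000 + (+0.01494) = 0.18494
t = 1: p = 0.18494 + (+0.01452) = 0.19946
t = 1.5: p = 0.19946 + (+0.01383) = 0.21329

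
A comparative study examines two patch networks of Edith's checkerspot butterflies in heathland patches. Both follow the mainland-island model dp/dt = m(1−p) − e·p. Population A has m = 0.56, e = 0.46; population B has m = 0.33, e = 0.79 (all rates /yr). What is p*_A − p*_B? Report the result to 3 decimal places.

0.254

A: p*_A = m/(m+e) = 0.56/1.0200 = 0.5490.
B: p*_B = 0.33/1.1200 = 0.2946.
p*_A − p*_B = 0.5490 − 0.2946 = 0.2544.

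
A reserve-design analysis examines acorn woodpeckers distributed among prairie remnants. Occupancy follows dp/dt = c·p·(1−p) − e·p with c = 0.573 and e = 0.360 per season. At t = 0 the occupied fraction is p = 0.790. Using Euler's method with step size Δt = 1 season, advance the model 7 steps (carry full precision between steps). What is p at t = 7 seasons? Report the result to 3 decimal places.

Update rule: p ← p + [c·p·(1−p) − e·p]·Δt with Δt = 1.
  1  |  dp/dt·Δt = -0.189339  |  p_1 = 0.600661
  2  |  dp/dt·Δt = -0.078794  |  p_2 = 0.521867
  3  |  dp/dt·Δt = -0.044896  |  p_3 = 0.476971
  4  |  dp/dt·Δt = -0.028763  |  p_4 = 0.448207
  5  |  dp/dt·Δt = -0.019642  |  p_5 = 0.428566
  6  |  dp/dt·Δt = -0.013958  |  p_6 = 0.414608
  7  |  dp/dt·Δt = -0.010187  |  p_7 = 0.404421

0.404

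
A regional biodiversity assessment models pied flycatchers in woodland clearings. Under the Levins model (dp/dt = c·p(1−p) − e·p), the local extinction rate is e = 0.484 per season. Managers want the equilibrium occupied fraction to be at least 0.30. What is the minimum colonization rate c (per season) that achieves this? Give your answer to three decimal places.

0.691

p* = 1 − e/c ≥ 0.30 requires e/c ≤ 0.7000, i.e. c ≥ e/0.7000.
c_min = 0.484/0.7000 = 0.6914.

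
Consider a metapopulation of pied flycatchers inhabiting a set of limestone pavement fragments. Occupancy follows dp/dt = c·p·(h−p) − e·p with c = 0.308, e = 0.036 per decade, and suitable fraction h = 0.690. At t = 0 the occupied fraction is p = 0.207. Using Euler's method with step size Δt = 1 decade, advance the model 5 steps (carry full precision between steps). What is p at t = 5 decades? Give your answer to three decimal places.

Update rule: p ← p + [c·p·(h−p) − e·p]·Δt with Δt = 1.
t = 1: p = 0.20700 + (+0.02334) = 0.23034
t = 2: p = 0.23034 + (+0.02432) = 0.25466
t = 3: p = 0.25466 + (+0.02498) = 0.27964
t = 4: p = 0.27964 + (+0.02528) = 0.30492
t = 5: p = 0.30492 + (+0.02519) = 0.33010

0.330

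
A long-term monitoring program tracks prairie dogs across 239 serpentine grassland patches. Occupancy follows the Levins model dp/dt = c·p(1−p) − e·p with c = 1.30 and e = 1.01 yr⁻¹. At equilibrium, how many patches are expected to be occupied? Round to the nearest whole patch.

53

p* = 1 − e/c = 1 − 1.01/1.30 = 0.2231.
Expected occupied patches = N × p* = 239 × 0.2231 = 53.32 ≈ 53.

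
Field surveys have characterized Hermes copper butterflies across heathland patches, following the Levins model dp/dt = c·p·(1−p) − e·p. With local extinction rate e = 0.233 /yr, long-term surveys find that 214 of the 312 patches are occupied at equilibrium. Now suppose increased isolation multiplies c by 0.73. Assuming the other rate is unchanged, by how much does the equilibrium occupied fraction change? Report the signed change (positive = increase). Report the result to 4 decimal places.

Observed p* = 214/312 = 0.68590.
Balance c(1−p*) = e gives c = e/(1 − 0.68590) = 0.233/0.31410 = 0.74180.
New p* = 1 − e/c = 1 − 0.23300/0.54151 = 0.56972.
Δp* = 0.56972 − 0.68590 = -0.11618.

-0.1162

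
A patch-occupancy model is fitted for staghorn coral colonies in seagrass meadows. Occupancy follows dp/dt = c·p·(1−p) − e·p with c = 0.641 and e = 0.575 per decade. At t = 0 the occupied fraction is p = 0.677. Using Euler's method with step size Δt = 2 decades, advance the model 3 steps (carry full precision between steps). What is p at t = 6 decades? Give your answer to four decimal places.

0.1493

Update rule: p ← p + [c·p·(1−p) − e·p]·Δt with Δt = 2.
step 1: Δp = -0.49821, p = 0.17879
step 2: Δp = -0.01738, p = 0.16141
step 3: Δp = -0.01209, p = 0.14931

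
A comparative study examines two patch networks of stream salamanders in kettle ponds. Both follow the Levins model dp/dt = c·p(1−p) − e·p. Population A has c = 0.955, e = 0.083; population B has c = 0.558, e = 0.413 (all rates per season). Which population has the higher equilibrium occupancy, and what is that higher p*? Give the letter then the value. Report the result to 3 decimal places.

A, 0.913

A: p*_A = 1 − 0.083/0.955 = 0.9131.
B: p*_B = 1 − 0.413/0.558 = 0.2599.
A is higher at 0.9131.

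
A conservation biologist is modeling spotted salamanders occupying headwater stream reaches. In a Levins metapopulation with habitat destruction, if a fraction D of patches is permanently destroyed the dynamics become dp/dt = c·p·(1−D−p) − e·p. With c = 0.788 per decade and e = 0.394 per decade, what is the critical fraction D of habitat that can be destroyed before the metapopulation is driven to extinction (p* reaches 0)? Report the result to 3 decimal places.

The nontrivial equilibrium is p* = (1−D) − e/c; extinction occurs when this hits zero.
So D_crit = 1 − e/c = 1 − 0.394/0.788 = 1 − 0.5000 = 0.5000.
This equals the undisturbed p*, a classic result of Lande's extension.

0.500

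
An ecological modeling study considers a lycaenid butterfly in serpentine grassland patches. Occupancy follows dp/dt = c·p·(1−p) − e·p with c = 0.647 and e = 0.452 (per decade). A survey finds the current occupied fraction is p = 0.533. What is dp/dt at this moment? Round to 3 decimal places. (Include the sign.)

-0.080

Colonization term: c·p·(1−p) = 0.647×0.533×0.4670 = 0.16105.
Extinction term: e·p = 0.24092.
dp/dt = 0.16105 − 0.24092 = -0.07987.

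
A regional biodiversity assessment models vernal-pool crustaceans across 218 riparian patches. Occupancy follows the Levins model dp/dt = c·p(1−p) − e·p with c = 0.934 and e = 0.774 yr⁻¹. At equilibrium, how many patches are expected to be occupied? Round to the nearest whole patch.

p* = 1 − e/c = 1 − 0.774/0.934 = 0.1713.
Expected occupied patches = N × p* = 218 × 0.1713 = 37.34 ≈ 37.

37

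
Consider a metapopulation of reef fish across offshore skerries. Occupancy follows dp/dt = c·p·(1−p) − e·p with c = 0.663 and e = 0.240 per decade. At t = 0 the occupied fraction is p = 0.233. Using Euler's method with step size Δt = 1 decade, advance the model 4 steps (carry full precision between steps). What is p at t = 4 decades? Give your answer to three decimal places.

0.488

Update rule: p ← p + [c·p·(1−p) − e·p]·Δt with Δt = 1.
t = 1: p = 0.23300 + (+0.06257) = 0.29557
t = 2: p = 0.29557 + (+0.06711) = 0.36267
t = 3: p = 0.36267 + (+0.06621) = 0.42888
t = 4: p = 0.42888 + (+0.05947) = 0.48834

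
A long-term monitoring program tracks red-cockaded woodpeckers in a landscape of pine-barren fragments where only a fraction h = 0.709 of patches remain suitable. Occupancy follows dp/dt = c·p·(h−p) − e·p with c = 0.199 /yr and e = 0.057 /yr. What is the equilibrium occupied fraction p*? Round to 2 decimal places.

Setting dp/dt = 0 and dividing by p* gives c·(h−p*) = e.
So p* = h − e/c = 0.709 − 0.057/0.199 = 0.709 − 0.2864 = 0.4226.

0.42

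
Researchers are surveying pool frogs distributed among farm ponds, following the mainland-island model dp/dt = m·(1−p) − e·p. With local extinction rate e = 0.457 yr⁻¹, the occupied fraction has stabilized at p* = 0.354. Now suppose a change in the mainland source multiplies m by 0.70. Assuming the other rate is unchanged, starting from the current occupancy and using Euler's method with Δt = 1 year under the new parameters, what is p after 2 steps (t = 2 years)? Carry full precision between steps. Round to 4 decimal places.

Balance m(1−p*) = e·p* gives m = e·p*/(1−p*) = 0.457×0.35400/0.64600 = 0.25043.
Starting from p₀ = 0.35400; update p ← p + (dp/dt)·Δt with the new parameters.
t = 1: p = 0.35400 + (-0.04853) = 0.30547
t = 2: p = 0.30547 + (-0.01785) = 0.28762

0.2876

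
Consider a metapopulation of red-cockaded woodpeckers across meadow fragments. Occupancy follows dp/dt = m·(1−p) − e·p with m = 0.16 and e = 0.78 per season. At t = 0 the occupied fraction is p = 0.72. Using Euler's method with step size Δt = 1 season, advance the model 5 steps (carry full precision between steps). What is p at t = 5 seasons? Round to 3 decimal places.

0.170

Update rule: p ← p + [m·(1−p) − e·p]·Δt with Δt = 1.
  1  |  dp/dt·Δt = -0.516800  |  p_1 = 0.203200
  2  |  dp/dt·Δt = -0.031008  |  p_2 = 0.172192
  3  |  dp/dt·Δt = -0.001860  |  p_3 = 0.170332
  4  |  dp/dt·Δt = -0.000112  |  p_4 = 0.170220
  5  |  dp/dt·Δt = -0.000007  |  p_5 = 0.170213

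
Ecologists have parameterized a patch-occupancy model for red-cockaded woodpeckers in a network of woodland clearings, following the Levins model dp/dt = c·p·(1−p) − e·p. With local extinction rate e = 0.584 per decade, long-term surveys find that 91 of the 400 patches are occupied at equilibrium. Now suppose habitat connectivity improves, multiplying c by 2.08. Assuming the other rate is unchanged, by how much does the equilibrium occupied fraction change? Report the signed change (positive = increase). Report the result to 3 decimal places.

Observed p* = 91/400 = 0.22750.
Balance c(1−p*) = e gives c = e/(1 − 0.22750) = 0.584/0.77250 = 0.75599.
New p* = 1 − e/c = 1 − 0.58400/1.57246 = 0.62861.
Δp* = 0.62861 − 0.22750 = +0.40111.

0.401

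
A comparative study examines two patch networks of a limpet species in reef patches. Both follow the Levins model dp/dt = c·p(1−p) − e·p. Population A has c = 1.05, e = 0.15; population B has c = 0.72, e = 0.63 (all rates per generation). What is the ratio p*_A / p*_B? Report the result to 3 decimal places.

A: p*_A = 1 − 0.15/1.05 = 0.8571.
B: p*_B = 1 − 0.63/0.72 = 0.1250.
p*_A / p*_B = 0.8571/0.1250 = 6.8571.

6.857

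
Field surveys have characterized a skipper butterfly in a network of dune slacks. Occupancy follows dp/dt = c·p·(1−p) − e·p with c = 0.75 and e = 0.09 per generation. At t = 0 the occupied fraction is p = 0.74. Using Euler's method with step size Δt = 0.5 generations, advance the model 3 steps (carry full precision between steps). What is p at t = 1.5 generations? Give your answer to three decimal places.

Update rule: p ← p + [c·p·(1−p) − e·p]·Δt with Δt = 0.5.
  1  |  dp/dt·Δt = +0.038850  |  p_1 = 0.778850
  2  |  dp/dt·Δt = +0.029543  |  p_2 = 0.808393
  3  |  dp/dt·Δt = +0.021708  |  p_3 = 0.830100

0.830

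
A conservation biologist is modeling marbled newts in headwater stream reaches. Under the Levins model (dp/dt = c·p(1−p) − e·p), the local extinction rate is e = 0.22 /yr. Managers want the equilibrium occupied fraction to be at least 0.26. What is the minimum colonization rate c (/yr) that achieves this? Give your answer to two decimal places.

0.30

p* = 1 − e/c ≥ 0.26 requires e/c ≤ 0.7400, i.e. c ≥ e/0.7400.
c_min = 0.22/0.7400 = 0.2973.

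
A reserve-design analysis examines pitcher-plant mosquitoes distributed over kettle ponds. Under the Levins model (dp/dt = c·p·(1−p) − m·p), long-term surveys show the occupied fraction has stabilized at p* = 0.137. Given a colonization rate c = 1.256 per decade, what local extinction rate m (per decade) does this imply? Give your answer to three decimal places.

At equilibrium c(1−p*) = m.
m = 1.256 × (1 − 0.137) = 1.256 × 0.8630 = 1.0839.

1.084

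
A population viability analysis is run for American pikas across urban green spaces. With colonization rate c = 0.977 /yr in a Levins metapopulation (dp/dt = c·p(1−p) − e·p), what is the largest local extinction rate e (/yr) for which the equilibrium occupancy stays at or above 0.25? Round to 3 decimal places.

1 − e/c ≥ 0.25 ⇒ e ≤ c(1 − 0.25) = 0.977 × 0.7500.
e_max = 0.7328.

0.733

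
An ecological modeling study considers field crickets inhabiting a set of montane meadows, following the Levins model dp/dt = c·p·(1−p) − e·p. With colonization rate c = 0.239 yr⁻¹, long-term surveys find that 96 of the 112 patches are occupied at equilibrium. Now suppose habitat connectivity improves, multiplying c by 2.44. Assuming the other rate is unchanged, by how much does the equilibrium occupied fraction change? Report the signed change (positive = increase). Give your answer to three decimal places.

0.084

Observed p* = 96/112 = 0.85714.
Balance c(1−p*) = e gives e = 0.239×(1 − 0.85714) = 0.03414.
New p* = 1 − e/c = 1 − 0.03414/0.58316 = 0.94146.
Δp* = 0.94146 − 0.85714 = +0.08432.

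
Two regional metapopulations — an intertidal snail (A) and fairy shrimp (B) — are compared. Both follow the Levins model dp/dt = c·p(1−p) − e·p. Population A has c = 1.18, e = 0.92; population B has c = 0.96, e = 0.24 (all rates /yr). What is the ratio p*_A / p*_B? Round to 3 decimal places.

A: p*_A = 1 − 0.92/1.18 = 0.2203.
B: p*_B = 1 − 0.24/0.96 = 0.7500.
p*_A / p*_B = 0.2203/0.7500 = 0.2938.

0.294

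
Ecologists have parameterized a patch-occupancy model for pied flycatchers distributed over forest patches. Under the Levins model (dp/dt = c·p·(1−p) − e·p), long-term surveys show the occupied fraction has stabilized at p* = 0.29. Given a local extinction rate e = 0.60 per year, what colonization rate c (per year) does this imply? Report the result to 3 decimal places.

At equilibrium c(1−p*) = e, so c = e/(1−p*).
c = 0.60/(1 − 0.29) = 0.60/0.7100 = 0.8451.

0.845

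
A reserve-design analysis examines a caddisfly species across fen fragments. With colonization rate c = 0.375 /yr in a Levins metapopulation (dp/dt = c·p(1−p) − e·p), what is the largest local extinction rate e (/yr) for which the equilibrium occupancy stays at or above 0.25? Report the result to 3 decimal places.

0.281

1 − e/c ≥ 0.25 ⇒ e ≤ c(1 − 0.25) = 0.375 × 0.7500.
e_max = 0.2812.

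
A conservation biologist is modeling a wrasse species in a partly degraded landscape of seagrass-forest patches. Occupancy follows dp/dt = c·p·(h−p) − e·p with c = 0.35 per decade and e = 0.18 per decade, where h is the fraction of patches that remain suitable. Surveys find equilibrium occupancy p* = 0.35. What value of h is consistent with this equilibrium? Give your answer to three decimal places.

0.864

At equilibrium c(h−p*) = e, so h = p* + e/c.
h = 0.35 + 0.18/0.35 = 0.35 + 0.5143 = 0.8643.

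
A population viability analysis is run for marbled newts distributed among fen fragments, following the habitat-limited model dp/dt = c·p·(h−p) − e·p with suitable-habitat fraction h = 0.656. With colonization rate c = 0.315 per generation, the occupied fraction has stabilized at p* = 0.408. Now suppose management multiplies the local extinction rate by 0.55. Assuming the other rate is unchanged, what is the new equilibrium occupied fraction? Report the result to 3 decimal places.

Balance c(h−p*) = e gives e = 0.315×(0.656 − 0.40800) = 0.07812.
New p* = 0.656 − e/c = 0.656 − 0.04297/0.31500 = 0.51959.

0.520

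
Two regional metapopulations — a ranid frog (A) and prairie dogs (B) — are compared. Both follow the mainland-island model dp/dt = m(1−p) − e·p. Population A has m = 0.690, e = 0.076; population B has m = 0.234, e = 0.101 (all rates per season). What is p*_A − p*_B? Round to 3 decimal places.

A: p*_A = m/(m+e) = 0.690/0.7660 = 0.9008.
B: p*_B = 0.234/0.3350 = 0.6985.
p*_A − p*_B = 0.9008 − 0.6985 = 0.2023.

0.202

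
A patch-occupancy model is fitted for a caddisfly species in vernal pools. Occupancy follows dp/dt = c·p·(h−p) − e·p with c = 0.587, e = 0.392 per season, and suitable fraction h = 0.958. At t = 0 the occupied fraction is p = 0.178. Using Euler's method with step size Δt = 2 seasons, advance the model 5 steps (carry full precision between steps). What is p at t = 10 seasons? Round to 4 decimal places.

0.2650

Update rule: p ← p + [c·p·(h−p) − e·p]·Δt with Δt = 2.
p: 0.17800 → 0.20145  (Δp = +0.02345)
p: 0.20145 → 0.22244  (Δp = +0.02099)
p: 0.22244 → 0.24013  (Δp = +0.01770)
p: 0.24013 → 0.25425  (Δp = +0.01411)
p: 0.25425 → 0.26498  (Δp = +0.01073)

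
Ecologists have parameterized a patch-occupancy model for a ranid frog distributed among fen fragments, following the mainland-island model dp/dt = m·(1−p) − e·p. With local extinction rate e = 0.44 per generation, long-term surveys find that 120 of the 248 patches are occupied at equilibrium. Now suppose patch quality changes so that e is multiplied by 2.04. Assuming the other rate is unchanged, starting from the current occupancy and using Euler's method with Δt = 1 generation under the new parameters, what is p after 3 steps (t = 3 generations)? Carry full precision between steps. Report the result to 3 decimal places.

Observed p* = 120/248 = 0.48387.
Balance m(1−p*) = e·p* gives m = e·p*/(1−p*) = 0.44×0.48387/0.51613 = 0.41250.
Starting from p₀ = 0.48387; update p ← p + (dp/dt)·Δt with the new parameters.
t = 1: p = 0.48387 + (-0.22142) = 0.26245
t = 2: p = 0.26245 + (+0.06866) = 0.33111
t = 3: p = 0.33111 + (-0.02129) = 0.30982

0.310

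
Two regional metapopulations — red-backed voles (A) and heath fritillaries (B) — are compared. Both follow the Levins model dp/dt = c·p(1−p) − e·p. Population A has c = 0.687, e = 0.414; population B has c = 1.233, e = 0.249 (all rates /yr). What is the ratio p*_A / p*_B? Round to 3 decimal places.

A: p*_A = 1 − 0.414/0.687 = 0.3974.
B: p*_B = 1 − 0.249/1.233 = 0.7981.
p*_A / p*_B = 0.3974/0.7981 = 0.4979.

0.498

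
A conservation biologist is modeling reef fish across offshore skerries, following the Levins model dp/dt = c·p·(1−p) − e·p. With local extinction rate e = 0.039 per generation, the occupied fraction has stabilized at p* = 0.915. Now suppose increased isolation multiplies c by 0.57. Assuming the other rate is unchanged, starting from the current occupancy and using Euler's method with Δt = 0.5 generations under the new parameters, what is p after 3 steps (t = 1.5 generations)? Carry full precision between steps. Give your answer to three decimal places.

Balance c(1−p*) = e gives c = e/(1 − 0.91500) = 0.039/0.08500 = 0.45882.
Starting from p₀ = 0.91500; update p ← p + (dp/dt)·Δt with the new parameters.
p: 0.91500 → 0.90733  (Δp = -0.00767)
p: 0.90733 → 0.90063  (Δp = -0.00670)
p: 0.90063 → 0.89477  (Δp = -0.00586)

0.895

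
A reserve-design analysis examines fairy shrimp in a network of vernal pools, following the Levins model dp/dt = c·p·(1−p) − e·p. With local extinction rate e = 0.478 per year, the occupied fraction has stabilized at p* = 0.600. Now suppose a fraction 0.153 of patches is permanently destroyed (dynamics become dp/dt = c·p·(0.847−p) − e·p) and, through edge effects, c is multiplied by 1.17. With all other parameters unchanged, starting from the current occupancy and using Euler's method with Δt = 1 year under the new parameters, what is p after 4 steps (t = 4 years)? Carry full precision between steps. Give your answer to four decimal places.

Balance c(1−p*) = e gives c = e/(1 − 0.60000) = 0.478/0.40000 = 1.19500.
Starting from p₀ = 0.60000; update p ← p + (dp/dt)·Δt with the new parameters.
step 1: Δp = -0.07959, p = 0.52041
step 2: Δp = -0.01112, p = 0.50928
step 3: Δp = -0.00296, p = 0.50632
step 4: Δp = -0.00085, p = 0.50547

0.5055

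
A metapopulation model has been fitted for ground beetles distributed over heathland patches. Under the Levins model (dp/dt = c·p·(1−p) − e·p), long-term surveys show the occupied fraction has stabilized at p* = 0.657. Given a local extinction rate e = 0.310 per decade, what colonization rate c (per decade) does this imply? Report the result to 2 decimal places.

At equilibrium c(1−p*) = e, so c = e/(1−p*).
c = 0.310/(1 − 0.657) = 0.310/0.3430 = 0.9038.

0.90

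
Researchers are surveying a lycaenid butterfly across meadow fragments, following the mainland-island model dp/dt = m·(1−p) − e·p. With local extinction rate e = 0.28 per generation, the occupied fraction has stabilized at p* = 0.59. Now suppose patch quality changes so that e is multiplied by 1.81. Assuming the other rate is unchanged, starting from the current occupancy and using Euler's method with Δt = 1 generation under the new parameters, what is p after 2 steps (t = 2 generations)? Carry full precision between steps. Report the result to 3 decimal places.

0.444

Balance m(1−p*) = e·p* gives m = e·p*/(1−p*) = 0.28×0.59000/0.41000 = 0.40293.
Starting from p₀ = 0.59000; update p ← p + (dp/dt)·Δt with the new parameters.
step 1: Δp = -0.13381, p = 0.45619
step 2: Δp = -0.01208, p = 0.44411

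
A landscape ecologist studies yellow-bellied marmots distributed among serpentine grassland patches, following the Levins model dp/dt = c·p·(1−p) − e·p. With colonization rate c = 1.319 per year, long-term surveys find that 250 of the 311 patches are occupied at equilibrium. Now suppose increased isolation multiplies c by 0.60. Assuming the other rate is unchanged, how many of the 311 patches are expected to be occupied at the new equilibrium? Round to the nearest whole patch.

209

Observed p* = 250/311 = 0.80386.
Balance c(1−p*) = e gives e = 1.319×(1 − 0.80386) = 0.25871.
New p* = 1 − e/c = 1 − 0.25871/0.79140 = 0.67310.
Expected occupied = 311 × 0.67310 = 209.33 ≈ 209.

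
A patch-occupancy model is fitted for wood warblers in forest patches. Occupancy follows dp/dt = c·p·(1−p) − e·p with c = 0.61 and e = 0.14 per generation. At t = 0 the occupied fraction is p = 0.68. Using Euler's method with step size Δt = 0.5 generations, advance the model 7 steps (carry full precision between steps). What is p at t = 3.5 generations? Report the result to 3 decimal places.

Update rule: p ← p + [c·p·(1−p) − e·p]·Δt with Δt = 0.5.
p: 0.68000 → 0.69877  (Δp = +0.01877)
p: 0.69877 → 0.71405  (Δp = +0.01529)
p: 0.71405 → 0.72635  (Δp = +0.01229)
p: 0.72635 → 0.73613  (Δp = +0.00978)
p: 0.73613 → 0.74384  (Δp = +0.00772)
p: 0.74384 → 0.74989  (Δp = +0.00605)
p: 0.74989 → 0.75460  (Δp = +0.00471)

0.755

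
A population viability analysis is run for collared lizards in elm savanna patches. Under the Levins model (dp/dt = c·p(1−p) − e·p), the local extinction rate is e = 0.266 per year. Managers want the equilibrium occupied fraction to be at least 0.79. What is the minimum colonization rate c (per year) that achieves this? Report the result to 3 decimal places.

1.267

p* = 1 − e/c ≥ 0.79 requires e/c ≤ 0.2100, i.e. c ≥ e/0.2100.
c_min = 0.266/0.2100 = 1.2667.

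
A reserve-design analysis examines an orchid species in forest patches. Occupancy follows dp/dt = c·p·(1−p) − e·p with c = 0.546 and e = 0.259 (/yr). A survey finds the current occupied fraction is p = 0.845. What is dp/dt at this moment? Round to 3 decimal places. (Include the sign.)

-0.147

Colonization term: c·p·(1−p) = 0.546×0.845×0.1550 = 0.07151.
Extinction term: e·p = 0.21885.
dp/dt = 0.07151 − 0.21885 = -0.14734.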